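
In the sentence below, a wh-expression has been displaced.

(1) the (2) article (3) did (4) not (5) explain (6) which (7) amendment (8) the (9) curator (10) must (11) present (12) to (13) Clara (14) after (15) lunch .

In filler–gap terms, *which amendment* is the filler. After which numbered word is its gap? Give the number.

11

Underlying clause: The curator must present which amendment to Clara after lunch.
The filler 'which amendment' is interpreted as the direct object of 'present'. Wh-movement fronts it, leaving a gap right after 'present':
The article did not explain which amendment the curator must present ___ to Clara after lunch.
'present' is word 11.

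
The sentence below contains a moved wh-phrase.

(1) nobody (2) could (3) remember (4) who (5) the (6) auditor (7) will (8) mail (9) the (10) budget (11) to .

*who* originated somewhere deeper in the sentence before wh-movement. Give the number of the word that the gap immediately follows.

Underlying clause: The auditor will mail the budget to who.
'who' is the object of the preposition 'to' (recipient of 'mail'). Wh-movement fronts it, leaving a gap right after 'to':
Nobody could remember who the auditor will mail the budget to ___.
'to' is word 11.

11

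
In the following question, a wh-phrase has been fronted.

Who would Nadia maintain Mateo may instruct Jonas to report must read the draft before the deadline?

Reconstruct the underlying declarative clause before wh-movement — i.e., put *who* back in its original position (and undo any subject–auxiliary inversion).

Nadia would maintain Mateo may instruct Jonas to report who must read the draft before the deadline.

'who' is the subject of the clause embedded under 'report'. Fronting leaves a gap immediately after 'report':
Who would Nadia maintain Mateo may instruct Jonas to report ___ must read the draft before the deadline?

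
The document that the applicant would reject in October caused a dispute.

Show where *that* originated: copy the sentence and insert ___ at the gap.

The filler 'that' is interpreted as the direct object of 'reject'. The gap is right after 'reject'.

The document that the applicant would reject ___ in October caused a dispute.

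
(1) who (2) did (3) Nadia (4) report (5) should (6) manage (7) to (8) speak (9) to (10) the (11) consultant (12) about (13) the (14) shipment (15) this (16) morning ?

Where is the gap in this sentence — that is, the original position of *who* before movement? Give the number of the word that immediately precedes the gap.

In situ: Nadia did report who should manage to speak to the consultant about the shipment this morning.
'who' is the subject of the clause embedded under 'report'. Wh-movement fronts it, leaving a gap right after 'report':
Who did Nadia report ___ should manage to speak to the consultant about the shipment this morning?
'report' is word 4.

4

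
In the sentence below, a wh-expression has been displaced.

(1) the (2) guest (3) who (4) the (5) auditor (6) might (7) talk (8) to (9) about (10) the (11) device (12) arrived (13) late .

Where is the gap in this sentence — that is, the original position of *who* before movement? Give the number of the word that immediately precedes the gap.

The filler 'who' is interpreted as the object of the preposition 'to'. It moves to the left edge, and the trace sits right after 'to':
The guest who the auditor might talk to ___ about the device arrived late.
'to' is word 8.

8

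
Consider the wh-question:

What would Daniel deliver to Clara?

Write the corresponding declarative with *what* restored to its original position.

'what' functions as the direct object of 'deliver'. Fronting leaves a gap immediately after 'deliver':
What would Daniel deliver ___ to Clara?

Daniel would deliver what to Clara.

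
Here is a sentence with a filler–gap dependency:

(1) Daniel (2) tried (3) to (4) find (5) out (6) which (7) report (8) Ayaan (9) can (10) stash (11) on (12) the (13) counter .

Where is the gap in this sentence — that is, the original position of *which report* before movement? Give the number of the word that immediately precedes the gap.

Pre-movement form: Ayaan can stash which report on the counter.
'which report' functions as the direct object of 'stash'. It moves to the left edge, and the trace sits right after 'stash':
Daniel tried to find out which report Ayaan can stash ___ on the counter.
'stash' is word 10.

10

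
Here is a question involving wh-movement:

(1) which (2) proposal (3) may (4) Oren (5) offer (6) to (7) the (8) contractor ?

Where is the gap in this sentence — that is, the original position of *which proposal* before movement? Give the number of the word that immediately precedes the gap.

5

Pre-movement form: Oren may offer which proposal to the contractor.
The filler 'which proposal' is interpreted as the direct object of 'offer'. Fronting leaves a gap immediately after 'offer':
Which proposal may Oren offer ___ to the contractor?
'offer' is word 5.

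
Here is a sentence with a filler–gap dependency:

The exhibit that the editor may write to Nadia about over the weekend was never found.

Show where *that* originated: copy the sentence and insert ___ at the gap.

'that' is the object of the preposition 'about'. The gap is right after 'about'.

The exhibit that the editor may write to Nadia about ___ over the weekend was never found.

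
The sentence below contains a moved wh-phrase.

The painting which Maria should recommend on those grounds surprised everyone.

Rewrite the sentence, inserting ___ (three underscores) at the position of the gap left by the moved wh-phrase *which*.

'which' functions as the direct object of 'recommend'. The gap is right after 'recommend'.

The painting which Maria should recommend ___ on those grounds surprised everyone.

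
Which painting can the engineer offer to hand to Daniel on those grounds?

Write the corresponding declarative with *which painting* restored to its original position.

'which painting' functions as the direct object of 'hand'. Fronting leaves a gap immediately after 'hand':
Which painting can the engineer offer to hand ___ to Daniel on those grounds?

The engineer can offer to hand which painting to Daniel on those grounds.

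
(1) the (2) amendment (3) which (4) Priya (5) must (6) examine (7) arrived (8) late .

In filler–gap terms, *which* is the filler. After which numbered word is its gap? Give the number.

'which' is the direct object of 'examine'. Fronting leaves a gap immediately after 'examine':
The amendment which Priya must examine ___ arrived late.
'examine' is word 6.

6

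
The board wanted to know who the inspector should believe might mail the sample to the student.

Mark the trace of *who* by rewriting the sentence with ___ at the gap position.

Underlying clause: The inspector should believe who might mail the sample to the student.
The filler 'who' is interpreted as the subject of the clause embedded under 'believe'. The gap is right after 'believe'.

The board wanted to know who the inspector should believe ___ might mail the sample to the student.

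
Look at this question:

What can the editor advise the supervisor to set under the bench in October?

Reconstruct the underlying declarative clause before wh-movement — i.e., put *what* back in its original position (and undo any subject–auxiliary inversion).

The editor can advise the supervisor to set what under the bench in October.

'what' is the direct object of 'set'. It moves to the left edge, and the trace sits right after 'set':
What can the editor advise the supervisor to set ___ under the bench in October?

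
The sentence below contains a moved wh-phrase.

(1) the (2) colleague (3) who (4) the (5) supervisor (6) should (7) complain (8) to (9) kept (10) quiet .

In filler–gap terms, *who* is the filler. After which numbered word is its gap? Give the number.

8

'who' is the object of the preposition 'to'. Wh-movement fronts it, leaving a gap right after 'to':
The colleague who the supervisor should complain to ___ kept quiet.
'to' is word 8.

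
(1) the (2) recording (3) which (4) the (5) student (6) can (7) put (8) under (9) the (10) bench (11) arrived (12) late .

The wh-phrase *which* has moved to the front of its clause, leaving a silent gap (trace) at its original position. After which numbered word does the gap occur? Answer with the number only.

The filler 'which' is interpreted as the direct object of 'put'. Fronting leaves a gap immediately after 'put':
The recording which the student can put ___ under the bench arrived late.
'put' is word 7.

7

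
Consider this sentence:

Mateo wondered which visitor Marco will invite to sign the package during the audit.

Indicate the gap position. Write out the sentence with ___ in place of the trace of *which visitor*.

Before movement: Marco will invite which visitor to sign the package during the audit.
'which visitor' functions as the direct object of 'invite'. The gap is right after 'invite'.

Mateo wondered which visitor Marco will invite ___ to sign the package during the audit.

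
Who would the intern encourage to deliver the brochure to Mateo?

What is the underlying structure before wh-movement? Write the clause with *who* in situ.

The intern would encourage who to deliver the brochure to Mateo.

'who' is the direct object of 'encourage'. It moves to the left edge, and the trace sits right after 'encourage':
Who would the intern encourage ___ to deliver the brochure to Mateo?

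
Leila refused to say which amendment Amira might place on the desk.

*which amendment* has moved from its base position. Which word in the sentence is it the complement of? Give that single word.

place

Before movement: Amira might place which amendment on the desk.
'which amendment' functions as the direct object of 'place'. It moves to the left edge, and the trace sits right after 'place':
Leila refused to say which amendment Amira might place ___ on the desk.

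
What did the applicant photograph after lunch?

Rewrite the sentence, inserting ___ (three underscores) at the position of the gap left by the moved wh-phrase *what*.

Underlying clause: The applicant did photograph what after lunch.
The filler 'what' is interpreted as the direct object of 'photograph'. The gap is right after 'photograph'.

What did the applicant photograph ___ after lunch?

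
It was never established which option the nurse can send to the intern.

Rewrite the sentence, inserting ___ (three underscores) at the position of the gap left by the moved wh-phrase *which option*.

It was never established which option the nurse can send ___ to the intern.

Pre-movement form: The nurse can send which option to the intern.
'which option' functions as the direct object of 'send'. The gap is right after 'send'.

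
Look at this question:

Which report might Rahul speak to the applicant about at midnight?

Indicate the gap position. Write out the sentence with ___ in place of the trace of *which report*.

Which report might Rahul speak to the applicant about ___ at midnight?

In situ: Rahul might speak to the applicant about which report at midnight.
'which report' functions as the object of the preposition 'about'. The gap is right after 'about'.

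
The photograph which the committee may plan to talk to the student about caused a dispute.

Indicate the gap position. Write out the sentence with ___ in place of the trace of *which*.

'which' functions as the object of the preposition 'about'. The gap is right after 'about'.

The photograph which the committee may plan to talk to the student about ___ caused a dispute.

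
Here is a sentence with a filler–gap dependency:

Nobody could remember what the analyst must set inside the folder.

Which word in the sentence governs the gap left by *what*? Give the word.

set

In situ: The analyst must set what inside the folder.
'what' is the direct object of 'set'. Wh-movement fronts it, leaving a gap right after 'set':
Nobody could remember what the analyst must set ___ inside the folder.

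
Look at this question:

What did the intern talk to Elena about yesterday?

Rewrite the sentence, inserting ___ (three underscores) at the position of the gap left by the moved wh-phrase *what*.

Underlying clause: The intern did talk to Elena about what yesterday.
'what' is the object of the preposition 'about'. The gap is right after 'about'.

What did the intern talk to Elena about ___ yesterday?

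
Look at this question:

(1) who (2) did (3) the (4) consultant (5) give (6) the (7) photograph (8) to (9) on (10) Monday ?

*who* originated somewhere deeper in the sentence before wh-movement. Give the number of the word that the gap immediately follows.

8

In situ: The consultant did give the photograph to who on Monday.
The filler 'who' is interpreted as the object of the preposition 'to' (recipient of 'give'). Fronting leaves a gap immediately after 'to':
Who did the consultant give the photograph to ___ on Monday?
'to' is word 8.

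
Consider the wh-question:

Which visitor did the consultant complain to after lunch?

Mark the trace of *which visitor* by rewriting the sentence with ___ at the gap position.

Which visitor did the consultant complain to ___ after lunch?

Pre-movement form: The consultant did complain to which visitor after lunch.
The filler 'which visitor' is interpreted as the object of the preposition 'to'. The gap is right after 'to'.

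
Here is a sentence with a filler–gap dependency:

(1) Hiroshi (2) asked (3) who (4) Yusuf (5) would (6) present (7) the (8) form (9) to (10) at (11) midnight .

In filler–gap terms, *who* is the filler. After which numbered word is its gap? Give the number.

9

Underlying clause: Yusuf would present the form to who at midnight.
'who' functions as the object of the preposition 'to' (recipient of 'present'). Wh-movement fronts it, leaving a gap right after 'to':
Hiroshi asked who Yusuf would present the form to ___ at midnight.
'to' is word 9.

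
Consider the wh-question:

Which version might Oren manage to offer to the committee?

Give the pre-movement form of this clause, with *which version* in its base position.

Oren might manage to offer which version to the committee.

'which version' functions as the direct object of 'offer'. Wh-movement fronts it, leaving a gap right after 'offer':
Which version might Oren manage to offer ___ to the committee?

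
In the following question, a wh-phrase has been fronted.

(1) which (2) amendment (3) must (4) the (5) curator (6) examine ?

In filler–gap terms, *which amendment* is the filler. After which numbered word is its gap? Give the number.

Pre-movement form: The curator must examine which amendment.
'which amendment' functions as the direct object of 'examine'. Fronting leaves a gap immediately after 'examine':
Which amendment must the curator examine ___?
'examine' is word 6.

6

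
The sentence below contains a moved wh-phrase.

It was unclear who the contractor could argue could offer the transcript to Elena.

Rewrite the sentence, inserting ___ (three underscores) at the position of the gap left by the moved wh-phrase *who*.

It was unclear who the contractor could argue ___ could offer the transcript to Elena.

Before movement: The contractor could argue who could offer the transcript to Elena.
'who' is the subject of the clause embedded under 'argue'. The gap is right after 'argue'.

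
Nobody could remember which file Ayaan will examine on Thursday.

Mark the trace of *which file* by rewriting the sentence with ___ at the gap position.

Nobody could remember which file Ayaan will examine ___ on Thursday.

Before movement: Ayaan will examine which file on Thursday.
The filler 'which file' is interpreted as the direct object of 'examine'. The gap is right after 'examine'.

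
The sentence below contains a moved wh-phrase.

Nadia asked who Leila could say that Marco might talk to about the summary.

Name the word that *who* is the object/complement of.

to

Pre-movement form: Leila could say that Marco might talk to who about the summary.
'who' functions as the object of the preposition 'to'. It moves to the left edge, and the trace sits right after 'to':
Nadia asked who Leila could say that Marco might talk to ___ about the summary.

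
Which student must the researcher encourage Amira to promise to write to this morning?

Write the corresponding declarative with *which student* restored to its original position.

'which student' functions as the object of the preposition 'to'. It moves to the left edge, and the trace sits right after 'to':
Which student must the researcher encourage Amira to promise to write to ___ this morning?

The researcher must encourage Amira to promise to write to which student this morning.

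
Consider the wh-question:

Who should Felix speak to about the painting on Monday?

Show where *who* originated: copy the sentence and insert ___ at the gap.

Before movement: Felix should speak to who about the painting on Monday.
The filler 'who' is interpreted as the object of the preposition 'to'. The gap is right after 'to'.

Who should Felix speak to ___ about the painting on Monday?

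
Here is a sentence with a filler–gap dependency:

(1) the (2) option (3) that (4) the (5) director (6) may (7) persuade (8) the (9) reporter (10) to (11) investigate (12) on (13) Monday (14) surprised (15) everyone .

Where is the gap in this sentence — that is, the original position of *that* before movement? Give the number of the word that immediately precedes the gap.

11

'that' is the direct object of 'investigate'. Wh-movement fronts it, leaving a gap right after 'investigate':
The option that the director may persuade the reporter to investigate ___ on Monday surprised everyone.
'investigate' is word 11.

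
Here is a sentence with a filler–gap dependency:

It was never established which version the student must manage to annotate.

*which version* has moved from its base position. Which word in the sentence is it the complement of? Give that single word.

annotate

Underlying clause: The student must manage to annotate which version.
'which version' functions as the direct object of 'annotate'. It moves to the left edge, and the trace sits right after 'annotate':
It was never established which version the student must manage to annotate ___.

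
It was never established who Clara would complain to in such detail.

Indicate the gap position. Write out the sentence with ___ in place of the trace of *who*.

It was never established who Clara would complain to ___ in such detail.

Pre-movement form: Clara would complain to who in such detail.
'who' functions as the object of the preposition 'to'. The gap is right after 'to'.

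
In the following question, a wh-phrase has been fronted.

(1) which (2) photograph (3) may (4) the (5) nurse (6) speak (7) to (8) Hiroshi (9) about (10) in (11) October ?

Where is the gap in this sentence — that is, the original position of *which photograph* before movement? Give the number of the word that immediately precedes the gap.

9

Before movement: The nurse may speak to Hiroshi about which photograph in October.
The filler 'which photograph' is interpreted as the object of the preposition 'about'. Wh-movement fronts it, leaving a gap right after 'about':
Which photograph may the nurse speak to Hiroshi about ___ in October?
'about' is word 9.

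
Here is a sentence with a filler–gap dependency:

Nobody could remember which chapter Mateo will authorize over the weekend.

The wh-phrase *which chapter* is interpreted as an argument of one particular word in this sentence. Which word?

authorize

Pre-movement form: Mateo will authorize which chapter over the weekend.
The filler 'which chapter' is interpreted as the direct object of 'authorize'. Fronting leaves a gap immediately after 'authorize':
Nobody could remember which chapter Mateo will authorize ___ over the weekend.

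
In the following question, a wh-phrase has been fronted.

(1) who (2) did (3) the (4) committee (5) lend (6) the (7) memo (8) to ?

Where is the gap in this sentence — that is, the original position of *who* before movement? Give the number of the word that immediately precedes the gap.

8

In situ: The committee did lend the memo to who.
The filler 'who' is interpreted as the object of the preposition 'to' (recipient of 'lend'). Fronting leaves a gap immediately after 'to':
Who did the committee lend the memo to ___?
'to' is word 8.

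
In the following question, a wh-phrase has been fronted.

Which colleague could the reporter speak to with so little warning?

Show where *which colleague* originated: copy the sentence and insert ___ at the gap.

Before movement: The reporter could speak to which colleague with so little warning.
The filler 'which colleague' is interpreted as the object of the preposition 'to'. The gap is right after 'to'.

Which colleague could the reporter speak to ___ with so little warning?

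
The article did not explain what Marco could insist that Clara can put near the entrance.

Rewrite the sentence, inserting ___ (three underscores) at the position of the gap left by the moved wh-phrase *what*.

Underlying clause: Marco could insist that Clara can put what near the entrance.
The filler 'what' is interpreted as the direct object of 'put'. The gap is right after 'put'.

The article did not explain what Marco could insist that Clara can put ___ near the entrance.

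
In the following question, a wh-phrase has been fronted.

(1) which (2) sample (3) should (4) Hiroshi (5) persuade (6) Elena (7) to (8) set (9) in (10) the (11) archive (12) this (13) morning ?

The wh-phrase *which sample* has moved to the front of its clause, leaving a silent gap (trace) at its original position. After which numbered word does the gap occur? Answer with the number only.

Before movement: Hiroshi should persuade Elena to set which sample in the archive this morning.
'which sample' is the direct object of 'set'. Wh-movement fronts it, leaving a gap right after 'set':
Which sample should Hiroshi persuade Elena to set ___ in the archive this morning?
'set' is word 8.

8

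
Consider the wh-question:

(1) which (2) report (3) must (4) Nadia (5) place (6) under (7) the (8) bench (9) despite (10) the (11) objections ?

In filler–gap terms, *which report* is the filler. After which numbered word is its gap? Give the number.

Pre-movement form: Nadia must place which report under the bench despite the objections.
'which report' is the direct object of 'place'. Fronting leaves a gap immediately after 'place':
Which report must Nadia place ___ under the bench despite the objections?
'place' is word 5.

5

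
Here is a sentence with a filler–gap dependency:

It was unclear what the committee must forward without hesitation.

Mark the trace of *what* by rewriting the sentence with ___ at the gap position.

It was unclear what the committee must forward ___ without hesitation.

Before movement: The committee must forward what without hesitation.
The filler 'what' is interpreted as the direct object of 'forward'. The gap is right after 'forward'.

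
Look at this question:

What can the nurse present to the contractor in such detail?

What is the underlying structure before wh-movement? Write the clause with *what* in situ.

The nurse can present what to the contractor in such detail.

The filler 'what' is interpreted as the direct object of 'present'. Wh-movement fronts it, leaving a gap right after 'present':
What can the nurse present ___ to the contractor in such detail?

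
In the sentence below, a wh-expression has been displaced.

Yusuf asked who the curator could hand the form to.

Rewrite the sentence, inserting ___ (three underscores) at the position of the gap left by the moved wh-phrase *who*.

Yusuf asked who the curator could hand the form to ___.

Underlying clause: The curator could hand the form to who.
'who' is the object of the preposition 'to' (recipient of 'hand'). The gap is right after 'to'.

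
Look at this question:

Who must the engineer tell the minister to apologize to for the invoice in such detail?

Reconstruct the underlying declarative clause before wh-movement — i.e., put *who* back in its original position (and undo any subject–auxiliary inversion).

The engineer must tell the minister to apologize to who for the invoice in such detail.

'who' functions as the object of the preposition 'to'. Wh-movement fronts it, leaving a gap right after 'to':
Who must the engineer tell the minister to apologize to ___ for the invoice in such detail?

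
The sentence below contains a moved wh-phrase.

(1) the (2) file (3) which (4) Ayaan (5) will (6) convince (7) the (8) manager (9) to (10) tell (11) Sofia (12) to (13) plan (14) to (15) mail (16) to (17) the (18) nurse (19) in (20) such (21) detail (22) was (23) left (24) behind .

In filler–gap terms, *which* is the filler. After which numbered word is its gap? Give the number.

15

'which' is the direct object of 'mail'. Fronting leaves a gap immediately after 'mail':
The file which Ayaan will convince the manager to tell Sofia to plan to mail ___ to the nurse in such detail was left behind.
'mail' is word 15.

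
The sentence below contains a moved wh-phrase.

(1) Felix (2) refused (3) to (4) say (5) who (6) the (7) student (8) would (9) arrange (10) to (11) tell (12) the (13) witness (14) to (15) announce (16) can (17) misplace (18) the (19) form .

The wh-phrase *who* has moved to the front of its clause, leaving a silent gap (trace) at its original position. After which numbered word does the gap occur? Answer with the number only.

Before movement: The student would arrange to tell the witness to announce who can misplace the form.
'who' functions as the subject of the clause embedded under 'announce'. It moves to the left edge, and the trace sits right after 'announce':
Felix refused to say who the student would arrange to tell the witness to announce ___ can misplace the form.
'announce' is word 15.

15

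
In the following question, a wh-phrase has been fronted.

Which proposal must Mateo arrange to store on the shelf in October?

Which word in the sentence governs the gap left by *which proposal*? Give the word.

In situ: Mateo must arrange to store which proposal on the shelf in October.
'which proposal' functions as the direct object of 'store'. Wh-movement fronts it, leaving a gap right after 'store':
Which proposal must Mateo arrange to store ___ on the shelf in October?

store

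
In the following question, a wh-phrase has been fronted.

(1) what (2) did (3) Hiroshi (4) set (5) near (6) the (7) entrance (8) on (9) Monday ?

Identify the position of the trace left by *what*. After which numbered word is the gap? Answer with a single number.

4

In situ: Hiroshi did set what near the entrance on Monday.
'what' functions as the direct object of 'set'. Fronting leaves a gap immediately after 'set':
What did Hiroshi set ___ near the entrance on Monday?
'set' is word 4.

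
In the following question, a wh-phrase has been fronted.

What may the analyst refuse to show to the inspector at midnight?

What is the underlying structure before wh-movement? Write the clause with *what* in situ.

The analyst may refuse to show what to the inspector at midnight.

The filler 'what' is interpreted as the direct object of 'show'. Wh-movement fronts it, leaving a gap right after 'show':
What may the analyst refuse to show ___ to the inspector at midnight?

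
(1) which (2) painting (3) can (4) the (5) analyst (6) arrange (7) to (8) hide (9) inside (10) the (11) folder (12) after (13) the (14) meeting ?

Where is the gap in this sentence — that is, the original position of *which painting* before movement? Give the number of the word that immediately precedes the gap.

Underlying clause: The analyst can arrange to hide which painting inside the folder after the meeting.
'which painting' is the direct object of 'hide'. Wh-movement fronts it, leaving a gap right after 'hide':
Which painting can the analyst arrange to hide ___ inside the folder after the meeting?
'hide' is word 8.

8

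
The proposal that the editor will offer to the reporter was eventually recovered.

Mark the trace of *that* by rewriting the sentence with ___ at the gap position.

The proposal that the editor will offer ___ to the reporter was eventually recovered.

'that' functions as the direct object of 'offer'. The gap is right after 'offer'.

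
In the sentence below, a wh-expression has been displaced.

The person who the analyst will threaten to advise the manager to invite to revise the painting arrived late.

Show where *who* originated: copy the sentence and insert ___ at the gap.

The filler 'who' is interpreted as the direct object of 'invite'. The gap is right after 'invite'.

The person who the analyst will threaten to advise the manager to invite ___ to revise the painting arrived late.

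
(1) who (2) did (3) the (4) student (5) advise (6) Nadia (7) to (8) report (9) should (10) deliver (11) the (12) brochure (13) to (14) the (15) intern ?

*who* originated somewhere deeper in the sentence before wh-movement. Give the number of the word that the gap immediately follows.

In situ: The student did advise Nadia to report who should deliver the brochure to the intern.
The filler 'who' is interpreted as the subject of the clause embedded under 'report'. Wh-movement fronts it, leaving a gap right after 'report':
Who did the student advise Nadia to report ___ should deliver the brochure to the intern?
'report' is word 8.

8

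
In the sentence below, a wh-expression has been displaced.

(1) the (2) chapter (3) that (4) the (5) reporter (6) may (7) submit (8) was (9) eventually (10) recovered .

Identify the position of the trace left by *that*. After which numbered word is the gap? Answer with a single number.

7

'that' functions as the direct object of 'submit'. It moves to the left edge, and the trace sits right after 'submit':
The chapter that the reporter may submit ___ was eventually recovered.
'submit' is word 7.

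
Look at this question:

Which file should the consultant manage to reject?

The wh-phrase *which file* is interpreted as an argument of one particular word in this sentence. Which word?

Underlying clause: The consultant should manage to reject which file.
The filler 'which file' is interpreted as the direct object of 'reject'. Wh-movement fronts it, leaving a gap right after 'reject':
Which file should the consultant manage to reject ___?

reject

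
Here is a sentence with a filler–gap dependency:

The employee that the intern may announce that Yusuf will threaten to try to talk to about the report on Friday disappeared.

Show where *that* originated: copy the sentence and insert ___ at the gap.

The employee that the intern may announce that Yusuf will threaten to try to talk to ___ about the report on Friday disappeared.

'that' functions as the object of the preposition 'to'. The gap is right after 'to'.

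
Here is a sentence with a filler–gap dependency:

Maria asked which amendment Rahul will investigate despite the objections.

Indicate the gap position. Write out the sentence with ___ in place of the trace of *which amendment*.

Maria asked which amendment Rahul will investigate ___ despite the objections.

Before movement: Rahul will investigate which amendment despite the objections.
'which amendment' functions as the direct object of 'investigate'. The gap is right after 'investigate'.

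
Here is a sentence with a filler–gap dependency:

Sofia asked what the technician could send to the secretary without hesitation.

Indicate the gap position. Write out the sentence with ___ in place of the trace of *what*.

Sofia asked what the technician could send ___ to the secretary without hesitation.

Pre-movement form: The technician could send what to the secretary without hesitation.
'what' functions as the direct object of 'send'. The gap is right after 'send'.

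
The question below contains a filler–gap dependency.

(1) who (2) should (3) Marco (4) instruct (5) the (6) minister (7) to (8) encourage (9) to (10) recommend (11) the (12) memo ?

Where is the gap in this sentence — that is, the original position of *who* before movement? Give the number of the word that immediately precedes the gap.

8

Underlying clause: Marco should instruct the minister to encourage who to recommend the memo.
'who' is the direct object of 'encourage'. Wh-movement fronts it, leaving a gap right after 'encourage':
Who should Marco instruct the minister to encourage ___ to recommend the memo?
'encourage' is word 8.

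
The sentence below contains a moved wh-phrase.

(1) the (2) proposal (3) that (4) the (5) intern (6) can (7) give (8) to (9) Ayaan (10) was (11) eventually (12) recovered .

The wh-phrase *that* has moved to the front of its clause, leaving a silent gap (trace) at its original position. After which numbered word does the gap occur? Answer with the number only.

The filler 'that' is interpreted as the direct object of 'give'. It moves to the left edge, and the trace sits right after 'give':
The proposal that the intern can give ___ to Ayaan was eventually recovered.
'give' is word 7.

7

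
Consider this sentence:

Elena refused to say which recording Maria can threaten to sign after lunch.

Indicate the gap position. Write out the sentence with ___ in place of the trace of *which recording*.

Before movement: Maria can threaten to sign which recording after lunch.
The filler 'which recording' is interpreted as the direct object of 'sign'. The gap is right after 'sign'.

Elena refused to say which recording Maria can threaten to sign ___ after lunch.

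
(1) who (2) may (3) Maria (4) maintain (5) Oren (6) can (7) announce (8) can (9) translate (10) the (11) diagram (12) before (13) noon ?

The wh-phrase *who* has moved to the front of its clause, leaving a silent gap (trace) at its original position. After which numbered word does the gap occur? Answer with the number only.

Underlying clause: Maria may maintain Oren can announce who can translate the diagram before noon.
'who' functions as the subject of the clause embedded under 'announce'. Fronting leaves a gap immediately after 'announce':
Who may Maria maintain Oren can announce ___ can translate the diagram before noon?
'announce' is word 7.

7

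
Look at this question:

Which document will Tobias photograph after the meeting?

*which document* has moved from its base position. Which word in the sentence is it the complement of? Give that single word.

In situ: Tobias will photograph which document after the meeting.
'which document' functions as the direct object of 'photograph'. Fronting leaves a gap immediately after 'photograph':
Which document will Tobias photograph ___ after the meeting?

photograph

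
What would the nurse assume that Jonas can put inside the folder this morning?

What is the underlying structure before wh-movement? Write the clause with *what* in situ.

'what' functions as the direct object of 'put'. It moves to the left edge, and the trace sits right after 'put':
What would the nurse assume that Jonas can put ___ inside the folder this morning?

The nurse would assume that Jonas can put what inside the folder this morning.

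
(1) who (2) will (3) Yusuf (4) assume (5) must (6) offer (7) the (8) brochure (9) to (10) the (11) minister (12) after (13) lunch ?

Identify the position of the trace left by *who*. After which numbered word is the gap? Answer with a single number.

Before movement: Yusuf will assume who must offer the brochure to the minister after lunch.
'who' functions as the subject of the clause embedded under 'assume'. Wh-movement fronts it, leaving a gap right after 'assume':
Who will Yusuf assume ___ must offer the brochure to the minister after lunch?
'assume' is word 4.

4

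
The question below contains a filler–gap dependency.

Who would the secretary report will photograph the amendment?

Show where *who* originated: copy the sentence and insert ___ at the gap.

Underlying clause: The secretary would report who will photograph the amendment.
'who' functions as the subject of the clause embedded under 'report'. The gap is right after 'report'.

Who would the secretary report ___ will photograph the amendment?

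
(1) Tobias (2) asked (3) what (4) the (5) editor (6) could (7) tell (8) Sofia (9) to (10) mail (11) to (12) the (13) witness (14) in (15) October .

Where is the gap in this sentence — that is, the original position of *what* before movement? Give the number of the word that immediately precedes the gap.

Pre-movement form: The editor could tell Sofia to mail what to the witness in October.
'what' functions as the direct object of 'mail'. Wh-movement fronts it, leaving a gap right after 'mail':
Tobias asked what the editor could tell Sofia to mail ___ to the witness in October.
'mail' is word 10.

10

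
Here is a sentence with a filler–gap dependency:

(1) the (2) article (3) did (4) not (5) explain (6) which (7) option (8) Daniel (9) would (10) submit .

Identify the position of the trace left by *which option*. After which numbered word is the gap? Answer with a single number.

Underlying clause: Daniel would submit which option.
'which option' is the direct object of 'submit'. Wh-movement fronts it, leaving a gap right after 'submit':
The article did not explain which option Daniel would submit ___.
'submit' is word 10.

10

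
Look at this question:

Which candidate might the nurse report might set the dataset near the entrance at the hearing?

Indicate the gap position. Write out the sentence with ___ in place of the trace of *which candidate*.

In situ: The nurse might report which candidate might set the dataset near the entrance at the hearing.
'which candidate' functions as the subject of the clause embedded under 'report'. The gap is right after 'report'.

Which candidate might the nurse report ___ might set the dataset near the entrance at the hearing?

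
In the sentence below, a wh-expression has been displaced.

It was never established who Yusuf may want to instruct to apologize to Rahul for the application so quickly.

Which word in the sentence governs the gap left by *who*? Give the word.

instruct

In situ: Yusuf may want to instruct who to apologize to Rahul for the application so quickly.
The filler 'who' is interpreted as the direct object of 'instruct'. Wh-movement fronts it, leaving a gap right after 'instruct':
It was never established who Yusuf may want to instruct ___ to apologize to Rahul for the application so quickly.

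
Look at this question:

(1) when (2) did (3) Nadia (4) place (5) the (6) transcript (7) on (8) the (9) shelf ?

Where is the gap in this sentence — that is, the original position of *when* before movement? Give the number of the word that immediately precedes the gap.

9

Underlying clause: Nadia did place the transcript on the shelf when.
The filler 'when' is interpreted as the temporal adjunct. Fronting leaves a gap immediately after 'shelf':
When did Nadia place the transcript on the shelf ___?
'shelf' is word 9.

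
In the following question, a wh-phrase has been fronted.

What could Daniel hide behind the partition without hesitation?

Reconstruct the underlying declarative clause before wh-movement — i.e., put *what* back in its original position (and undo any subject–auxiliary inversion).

'what' functions as the direct object of 'hide'. It moves to the left edge, and the trace sits right after 'hide':
What could Daniel hide ___ behind the partition without hesitation?

Daniel could hide what behind the partition without hesitation.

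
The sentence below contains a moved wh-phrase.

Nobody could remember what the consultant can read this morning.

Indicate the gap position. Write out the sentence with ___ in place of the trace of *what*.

Nobody could remember what the consultant can read ___ this morning.

Underlying clause: The consultant can read what this morning.
The filler 'what' is interpreted as the direct object of 'read'. The gap is right after 'read'.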